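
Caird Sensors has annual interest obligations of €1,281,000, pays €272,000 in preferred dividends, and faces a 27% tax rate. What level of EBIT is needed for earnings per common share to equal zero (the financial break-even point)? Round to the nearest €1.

Preferred dividends are paid after tax, so their pre-tax equivalent is €272,000 ÷ (1 − 0.27) = €372,602.74.
EPS = 0 when EBIT covers interest plus the pre-tax preferred burden: €1,281,000 + €372,602.74 = €1,653,602.74.

€1,653,603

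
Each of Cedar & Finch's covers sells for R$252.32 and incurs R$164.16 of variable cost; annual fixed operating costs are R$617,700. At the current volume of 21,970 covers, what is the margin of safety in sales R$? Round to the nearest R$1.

Unit CM = price − variable cost = R$252.32 − R$164.16 = R$88.16. Break-even units = R$617,700 ÷ R$88.16 = 7,006.58; break-even revenue = 7,006.58 × R$252.32 = R$1,767,900.00.
Actual sales revenue = 21,970 × R$252.32 = R$5,543,470.40.
Margin of safety = R$5,543,470.40 − R$1,767,900.00 = R$3,775,570.

R$3,775,570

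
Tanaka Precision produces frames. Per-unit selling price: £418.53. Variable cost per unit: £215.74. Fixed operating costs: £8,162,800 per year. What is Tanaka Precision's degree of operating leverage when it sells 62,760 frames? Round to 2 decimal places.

At 62,760 units, contribution = 62,760 × £202.79 = £12,727,100.40.
EBIT = £12,727,100.40 − £8,162,800 = £4,564,300.40.
So DOL = total CM / EBIT = £12,727,100.40 / £4,564,300.40 = 2.7884.

2.79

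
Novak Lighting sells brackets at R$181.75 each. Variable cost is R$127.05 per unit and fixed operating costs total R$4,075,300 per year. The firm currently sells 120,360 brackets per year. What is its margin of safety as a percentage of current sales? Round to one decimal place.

Each unit contributes R$181.75 − R$127.05 = R$54.70. Break-even units = R$4,075,300 ÷ R$54.70 = 74,502.74; break-even revenue = 74,502.74 × R$181.75 = R$13,540,873.40.
Current sales = 120,360 × R$181.75 = R$21,875,430.00.
Margin of safety = (R$21,875,430.00 − R$13,540,873.40) ÷ R$21,875,430.00 = 38.1%.

38.1%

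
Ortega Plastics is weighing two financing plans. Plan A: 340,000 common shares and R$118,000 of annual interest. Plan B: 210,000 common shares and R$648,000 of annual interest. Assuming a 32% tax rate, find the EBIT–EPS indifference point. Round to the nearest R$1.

At indifference, (EBIT − 118,000)(1 − t)/340,000 = (EBIT − 648,000)(1 − t)/210,000.
The (1 − t) factor cancels: (EBIT − 118,000) × 210,000 = (EBIT − 648,000) × 340,000.
Solving, EBIT = (648,000·340,000 − 118,000·210,000) / (340,000 − 210,000) = 195,540,000,000 / 130,000 = 1,504,153.85.

R$1,504,154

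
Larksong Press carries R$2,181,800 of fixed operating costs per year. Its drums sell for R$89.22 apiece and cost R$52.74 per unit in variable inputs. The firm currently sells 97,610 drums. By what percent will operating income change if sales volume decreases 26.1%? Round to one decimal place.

-67.4%

Total contribution margin = 97,610 × R$36.48 = R$3,560,812.80.
Subtracting fixed costs: EBIT = R$3,560,812.80 − R$2,181,800 = R$1,379,012.80.
Degree of operating leverage = R$3,560,812.80 / R$1,379,012.80 = 2.5821.
%ΔEBIT = DOL × %ΔSales = 2.5821 × -26.1% = -67.4%.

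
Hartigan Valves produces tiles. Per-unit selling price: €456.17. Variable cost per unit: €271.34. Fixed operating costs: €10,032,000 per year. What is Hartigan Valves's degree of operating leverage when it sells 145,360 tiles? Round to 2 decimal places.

Total contribution margin = 145,360 × €184.83 = €26,866,888.80.
Operating income = contribution − fixed costs = €26,866,888.80 − €10,032,000 = €16,834,888.80.
Degree of operating leverage = €26,866,888.80 / €16,834,888.80 = 1.5959.

1.60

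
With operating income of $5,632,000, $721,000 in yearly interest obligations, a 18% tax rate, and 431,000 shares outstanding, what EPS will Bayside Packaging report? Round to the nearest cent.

$9.34

Interest = $721,000.00, so EBT = $5,632,000 − $721,000.00 = $4,911,000.00.
After tax at 18%: net income = $4,911,000.00 × 0.82 = $4,027,020.00.
Per share: $4,027,020.00 / 431,000 shares = $9.34.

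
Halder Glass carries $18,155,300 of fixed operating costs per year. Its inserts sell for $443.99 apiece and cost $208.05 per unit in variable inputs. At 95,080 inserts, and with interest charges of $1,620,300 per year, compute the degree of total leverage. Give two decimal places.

8.44

Contribution at this volume is 95,080 × $235.94 = $22,433,175.20.
EBIT = $22,433,175.20 − $18,155,300 = $4,277,875.20. Interest = $1,620,300.00.
DOL = $22,433,175.20 ÷ $4,277,875.20 = 5.2440; DFL = $4,277,875.20 ÷ $2,657,575.20 = 1.6097.
Combined leverage = 5.2440 × 1.6097 = 8.4413.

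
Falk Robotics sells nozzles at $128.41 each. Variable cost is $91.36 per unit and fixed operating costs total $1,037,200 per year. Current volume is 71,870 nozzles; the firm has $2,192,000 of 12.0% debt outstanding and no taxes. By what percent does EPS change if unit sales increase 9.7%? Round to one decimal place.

At 71,870 units, contribution = 71,870 × $37.05 = $2,662,783.50.
Subtracting fixed costs: EBIT = $2,662,783.50 − $1,037,200 = $1,625,583.50.
After interest of $263,040.00, pre-tax earnings = $1,362,543.50.
Degree of combined leverage = contribution ÷ (EBIT − I) = $2,662,783.50 ÷ $1,362,543.50 = 1.9543.
%ΔEPS = DCL × %ΔSales = 1.9543 × +9.7% = +19.0%.

+19.0%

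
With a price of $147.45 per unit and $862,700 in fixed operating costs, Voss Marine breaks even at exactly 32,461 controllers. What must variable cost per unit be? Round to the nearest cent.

$120.87

Contribution per unit must be FC / Q = $862,700 / 32,461 = $26.5765.
Variable cost per unit = $147.45 − $26.5765 = $120.87.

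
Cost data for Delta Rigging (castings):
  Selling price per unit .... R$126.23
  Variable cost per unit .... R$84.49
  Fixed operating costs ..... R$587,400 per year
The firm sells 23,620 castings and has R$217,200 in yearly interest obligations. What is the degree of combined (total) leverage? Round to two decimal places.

5.44

At 23,620 units, contribution = 23,620 × R$41.74 = R$985,898.80.
Subtracting fixed costs: EBIT = R$985,898.80 − R$587,400 = R$398,498.80. Interest = R$217,200.00, so EBIT − I = R$181,298.80.
DCL = contribution ÷ (EBIT − I) = R$985,898.80 ÷ R$181,298.80 = 5.4380.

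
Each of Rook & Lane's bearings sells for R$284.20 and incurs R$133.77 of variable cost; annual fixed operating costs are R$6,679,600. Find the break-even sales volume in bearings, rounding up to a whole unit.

Each unit contributes R$284.20 − R$133.77 = R$150.43.
Break-even Q = R$6,679,600 / R$150.43 = 44,403.38 → 44,404 bearings.

44,404 bearings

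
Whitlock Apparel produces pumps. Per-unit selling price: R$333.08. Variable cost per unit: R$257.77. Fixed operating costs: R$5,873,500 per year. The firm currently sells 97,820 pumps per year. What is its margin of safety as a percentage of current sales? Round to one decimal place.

20.3%

Each unit contributes R$333.08 − R$257.77 = R$75.31. Break-even units = R$5,873,500 ÷ R$75.31 = 77,990.97; break-even revenue = 77,990.97 × R$333.08 = R$25,977,232.51.
Current sales = 97,820 × R$333.08 = R$32,581,885.60.
Margin of safety = (R$32,581,885.60 − R$25,977,232.51) ÷ R$32,581,885.60 = 20.3%.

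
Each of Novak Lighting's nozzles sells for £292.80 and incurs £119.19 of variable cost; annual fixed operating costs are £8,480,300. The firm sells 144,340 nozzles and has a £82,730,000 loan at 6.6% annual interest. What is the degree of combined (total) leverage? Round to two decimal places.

2.25

At 144,340 units, contribution = 144,340 × £173.61 = £25,058,867.40.
EBIT = £25,058,867.40 − £8,480,300 = £16,578,567.40. Interest = £5,460,180.00.
DOL = £25,058,867.40 ÷ £16,578,567.40 = 1.5115; DFL = £16,578,567.40 ÷ £11,118,387.40 = 1.4911.
DCL = DOL × DFL = 1.5115 × 1.4911 = 2.2538.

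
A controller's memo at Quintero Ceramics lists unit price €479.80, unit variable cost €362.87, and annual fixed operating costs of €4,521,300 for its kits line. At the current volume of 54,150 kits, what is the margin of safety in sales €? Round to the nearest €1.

Unit CM = price − variable cost = €479.80 − €362.87 = €116.93. Break-even units = €4,521,300 ÷ €116.93 = 38,666.72; break-even revenue = 38,666.72 × €479.80 = €18,552,294.02.
Current sales = 54,150 × €479.80 = €25,981,170.00.
Margin of safety = €25,981,170.00 − €18,552,294.02 = €7,428,876.

€7,428,876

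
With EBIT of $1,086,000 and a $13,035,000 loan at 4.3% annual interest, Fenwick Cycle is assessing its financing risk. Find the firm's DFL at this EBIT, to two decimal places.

Annual interest charges come to $560,505.00.
Degree of financial leverage = EBIT / (EBIT − interest) = $1,086,000 / $525,495.00 = 2.0666.

2.07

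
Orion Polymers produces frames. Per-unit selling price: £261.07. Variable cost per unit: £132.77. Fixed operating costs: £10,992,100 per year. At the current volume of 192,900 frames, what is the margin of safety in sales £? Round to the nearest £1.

£27,993,236

Unit CM = price − variable cost = £261.07 − £132.77 = £128.30. Break-even units = £10,992,100 ÷ £128.30 = 85,674.98; break-even revenue = 85,674.98 × £261.07 = £22,367,167.16.
Current sales = 192,900 × £261.07 = £50,360,403.00.
Margin of safety = £50,360,403.00 − £22,367,167.16 = £27,993,236.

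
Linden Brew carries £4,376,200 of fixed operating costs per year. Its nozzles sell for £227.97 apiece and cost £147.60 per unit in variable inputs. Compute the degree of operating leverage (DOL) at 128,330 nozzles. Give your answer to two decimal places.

1.74

At 128,330 units, contribution = 128,330 × £80.37 = £10,313,882.10.
Operating income = contribution − fixed costs = £10,313,882.10 − £4,376,200 = £5,937,682.10.
So DOL = total CM / EBIT = £10,313,882.10 / £5,937,682.10 = 1.7370.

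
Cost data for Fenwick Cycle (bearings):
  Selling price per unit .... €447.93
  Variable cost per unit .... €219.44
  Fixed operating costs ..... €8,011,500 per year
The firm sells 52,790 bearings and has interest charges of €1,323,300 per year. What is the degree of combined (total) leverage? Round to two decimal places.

4.42

Total contribution margin = 52,790 × €228.49 = €12,061,987.10.
Subtracting fixed costs: EBIT = €12,061,987.10 − €8,011,500 = €4,050,487.10. Interest = €1,323,300.00, so EBIT − I = €2,727,187.10.
DCL = contribution ÷ (EBIT − I) = €12,061,987.10 ÷ €2,727,187.10 = 4.4229.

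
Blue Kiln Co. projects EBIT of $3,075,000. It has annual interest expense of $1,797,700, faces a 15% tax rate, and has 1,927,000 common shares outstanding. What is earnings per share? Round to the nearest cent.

$0.56

Interest = $1,797,700.00, so EBT = $3,075,000 − $1,797,700.00 = $1,277,300.00.
After tax at 15%: net income = $1,277,300.00 × 0.85 = $1,085,705.00.
EPS = $1,085,705.00 ÷ 1,927,000 = $0.56.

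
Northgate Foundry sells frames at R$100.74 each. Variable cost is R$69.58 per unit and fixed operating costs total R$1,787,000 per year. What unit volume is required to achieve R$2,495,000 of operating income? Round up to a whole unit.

Contribution margin per unit = R$100.74 − R$69.58 = R$31.16.
Need Q such that Q × R$31.16 − R$1,787,000 = R$2,495,000, i.e. Q = R$4,282,000 / R$31.16 = 137,419.77 → 137,420.

137,420 frames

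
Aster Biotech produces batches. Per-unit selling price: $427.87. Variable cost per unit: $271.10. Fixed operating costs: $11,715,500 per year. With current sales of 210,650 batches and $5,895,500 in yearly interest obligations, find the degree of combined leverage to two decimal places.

At 210,650 units, contribution = 210,650 × $156.77 = $33,023,600.50.
Operating income = contribution − fixed costs = $33,023,600.50 − $11,715,500 = $21,308,100.50. Interest = $5,895,500.00, so EBIT − I = $15,412,600.50.
DCL = contribution ÷ (EBIT − I) = $33,023,600.50 ÷ $15,412,600.50 = 2.1426.

2.14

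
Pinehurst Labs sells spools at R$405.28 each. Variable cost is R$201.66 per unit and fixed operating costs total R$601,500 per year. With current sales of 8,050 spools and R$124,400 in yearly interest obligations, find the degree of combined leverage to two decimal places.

1.79

Total contribution margin = 8,050 × R$203.62 = R$1,639,141.00.
Subtracting fixed costs: EBIT = R$1,639,141.00 − R$601,500 = R$1,037,641.00. Interest = R$124,400.00.
DOL = R$1,639,141.00 ÷ R$1,037,641.00 = 1.5797; DFL = R$1,037,641.00 ÷ R$913,241.00 = 1.1362.
DCL = DOL × DFL = 1.5797 × 1.1362 = 1.7949.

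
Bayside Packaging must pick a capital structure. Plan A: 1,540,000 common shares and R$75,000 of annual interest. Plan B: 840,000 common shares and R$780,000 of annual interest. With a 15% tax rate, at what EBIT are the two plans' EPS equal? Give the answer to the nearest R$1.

R$1,626,000

At indifference, (EBIT − 75,000)(1 − t)/1,540,000 = (EBIT − 780,000)(1 − t)/840,000.
The (1 − t) factor cancels: (EBIT − 75,000) × 840,000 = (EBIT − 780,000) × 1,540,000.
EBIT × (1,540,000 − 840,000) = 780,000 × 1,540,000 − 75,000 × 840,000 = 1,138,200,000,000, so EBIT = 1,138,200,000,000 ÷ 700,000 = 1,626,000.00.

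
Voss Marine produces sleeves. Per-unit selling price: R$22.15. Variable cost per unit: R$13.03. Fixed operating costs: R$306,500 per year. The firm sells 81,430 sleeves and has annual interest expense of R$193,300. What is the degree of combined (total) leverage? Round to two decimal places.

At 81,430 units, contribution = 81,430 × R$9.12 = R$742,641.60.
Subtracting fixed costs: EBIT = R$742,641.60 − R$306,500 = R$436,141.60. Interest = R$193,300.00, so EBIT − I = R$242,841.60.
DCL = contribution ÷ (EBIT − I) = R$742,641.60 ÷ R$242,841.60 = 3.0581.

3.06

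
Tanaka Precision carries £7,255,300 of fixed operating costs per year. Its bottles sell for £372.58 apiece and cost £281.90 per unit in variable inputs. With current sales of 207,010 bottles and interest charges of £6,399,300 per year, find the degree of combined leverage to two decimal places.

3.67

At 207,010 units, contribution = 207,010 × £90.68 = £18,771,666.80.
Subtracting fixed costs: EBIT = £18,771,666.80 − £7,255,300 = £11,516,366.80. Interest = £6,399,300.00, so EBIT − I = £5,117,066.80.
Degree of total leverage = total CM / (EBIT − interest) = £18,771,666.80 / £5,117,066.80 = 3.6684.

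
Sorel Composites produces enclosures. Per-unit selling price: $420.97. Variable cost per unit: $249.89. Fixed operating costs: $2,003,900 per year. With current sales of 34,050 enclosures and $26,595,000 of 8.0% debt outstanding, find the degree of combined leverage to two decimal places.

3.44

Total contribution margin = 34,050 × $171.08 = $5,825,274.00.
Subtracting fixed costs: EBIT = $5,825,274.00 − $2,003,900 = $3,821,374.00. Interest = $2,127,600.00, so EBIT − I = $1,693,774.00.
DCL = contribution ÷ (EBIT − I) = $5,825,274.00 ÷ $1,693,774.00 = 3.4392.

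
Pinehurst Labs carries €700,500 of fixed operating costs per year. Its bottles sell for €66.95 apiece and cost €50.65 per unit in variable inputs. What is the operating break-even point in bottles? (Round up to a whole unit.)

42,976 bottles

Contribution margin per unit = €66.95 − €50.65 = €16.30.
Break-even Q = €700,500 / €16.30 = 42,975.46 → 42,976 bottles.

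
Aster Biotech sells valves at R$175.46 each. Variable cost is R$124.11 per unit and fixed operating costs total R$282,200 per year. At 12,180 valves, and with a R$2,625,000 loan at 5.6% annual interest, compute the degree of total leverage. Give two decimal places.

3.19

At 12,180 units, contribution = 12,180 × R$51.35 = R$625,443.00.
Subtracting fixed costs: EBIT = R$625,443.00 − R$282,200 = R$343,243.00. Interest = R$147,000.00.
DOL = R$625,443.00 ÷ R$343,243.00 = 1.8222; DFL = R$343,243.00 ÷ R$196,243.00 = 1.7491.
Combined leverage = 1.8222 × 1.7491 = 3.1872.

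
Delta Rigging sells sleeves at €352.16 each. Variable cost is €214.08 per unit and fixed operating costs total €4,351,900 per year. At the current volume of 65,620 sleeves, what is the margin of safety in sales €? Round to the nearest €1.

Each unit contributes €352.16 − €214.08 = €138.08. Break-even units = €4,351,900 ÷ €138.08 = 31,517.24; break-even revenue = 31,517.24 × €352.16 = €11,099,109.97.
Actual sales revenue = 65,620 × €352.16 = €23,108,739.20.
Margin of safety = €23,108,739.20 − €11,099,109.97 = €12,009,629.

€12,009,629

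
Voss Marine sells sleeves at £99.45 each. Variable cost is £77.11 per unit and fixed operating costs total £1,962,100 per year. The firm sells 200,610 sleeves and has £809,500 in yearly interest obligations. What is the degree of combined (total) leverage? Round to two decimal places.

2.62

Total contribution margin = 200,610 × £22.34 = £4,481,627.40.
EBIT = £4,481,627.40 − £1,962,100 = £2,519,527.40. Interest = £809,500.00, so EBIT − I = £1,710,027.40.
Degree of total leverage = total CM / (EBIT − interest) = £4,481,627.40 / £1,710,027.40 = 2.6208.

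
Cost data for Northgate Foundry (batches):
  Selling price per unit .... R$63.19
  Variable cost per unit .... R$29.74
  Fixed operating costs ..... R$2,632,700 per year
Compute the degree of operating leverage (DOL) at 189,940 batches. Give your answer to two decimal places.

1.71

Total contribution margin = 189,940 × R$33.45 = R$6,353,493.00.
EBIT = R$6,353,493.00 − R$2,632,700 = R$3,720,793.00.
So DOL = total CM / EBIT = R$6,353,493.00 / R$3,720,793.00 = 1.7076.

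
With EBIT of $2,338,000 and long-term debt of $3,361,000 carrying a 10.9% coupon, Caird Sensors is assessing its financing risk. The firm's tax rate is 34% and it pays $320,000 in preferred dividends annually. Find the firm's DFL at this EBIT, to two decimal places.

Annual interest charges come to $366,349.00.
Pre-tax preferred-dividend burden = $320,000 ÷ (1 − 0.34) = $484,848.48.
DFL = EBIT ÷ [EBIT − I − D_p/(1−t)] = $2,338,000 ÷ [$2,338,000 − $366,349.00 − $484,848.48] = $2,338,000 ÷ $1,486,802.52 = 1.5725.

1.57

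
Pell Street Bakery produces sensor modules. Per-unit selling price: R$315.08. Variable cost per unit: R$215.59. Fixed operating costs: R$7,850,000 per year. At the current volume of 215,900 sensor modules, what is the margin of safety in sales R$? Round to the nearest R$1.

Contribution margin per unit = R$315.08 − R$215.59 = R$99.49. Break-even units = R$7,850,000 ÷ R$99.49 = 78,902.40; break-even revenue = 78,902.40 × R$315.08 = R$24,860,568.90.
Actual sales revenue = 215,900 × R$315.08 = R$68,025,772.00.
Margin of safety = R$68,025,772.00 − R$24,860,568.90 = R$43,165,203.

R$43,165,203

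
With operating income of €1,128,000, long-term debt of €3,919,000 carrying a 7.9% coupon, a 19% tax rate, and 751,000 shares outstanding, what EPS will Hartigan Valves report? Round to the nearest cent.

Interest = €309,601.00, so EBT = €1,128,000 − €309,601.00 = €818,399.00.
Net income = €818,399.00 × (1 − 0.19) = €662,903.19.
EPS = €662,903.19 ÷ 751,000 = €0.88.

€0.88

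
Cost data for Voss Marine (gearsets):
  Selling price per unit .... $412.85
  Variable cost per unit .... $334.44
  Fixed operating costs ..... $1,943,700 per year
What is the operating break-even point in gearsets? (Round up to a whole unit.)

Contribution margin per unit = $412.85 − $334.44 = $78.41.
Break-even Q = $1,943,700 / $78.41 = 24,788.93 → 24,789 gearsets.

24,789 gearsets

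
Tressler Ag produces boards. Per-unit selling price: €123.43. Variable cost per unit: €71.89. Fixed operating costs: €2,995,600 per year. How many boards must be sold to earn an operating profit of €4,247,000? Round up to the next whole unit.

Unit CM = price − variable cost = €123.43 − €71.89 = €51.54.
Need Q such that Q × €51.54 − €2,995,600 = €4,247,000, i.e. Q = €7,242,600 / €51.54 = 140,523.86 → 140,524.

140,524 boards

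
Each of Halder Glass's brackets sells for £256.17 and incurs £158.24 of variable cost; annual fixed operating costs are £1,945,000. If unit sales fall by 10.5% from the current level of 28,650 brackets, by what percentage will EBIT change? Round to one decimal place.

At 28,650 units, contribution = 28,650 × £97.93 = £2,805,694.50.
Subtracting fixed costs: EBIT = £2,805,694.50 − £1,945,000 = £860,694.50.
So DOL = total CM / EBIT = £2,805,694.50 / £860,694.50 = 3.2598.
Operating income changes by 3.2598 × -10.5% = -34.2%.

-34.2%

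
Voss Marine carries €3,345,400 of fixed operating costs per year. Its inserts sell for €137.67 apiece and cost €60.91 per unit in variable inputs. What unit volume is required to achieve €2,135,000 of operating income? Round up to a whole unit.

Unit CM = price − variable cost = €137.67 − €60.91 = €76.76.
Need Q such that Q × €76.76 − €3,345,400 = €2,135,000, i.e. Q = €5,480,400 / €76.76 = 71,396.56 → 71,397.

71,397 inserts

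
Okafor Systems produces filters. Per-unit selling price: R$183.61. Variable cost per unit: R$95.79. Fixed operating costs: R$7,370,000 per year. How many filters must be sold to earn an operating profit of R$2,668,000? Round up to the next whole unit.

114,302 filters

Each unit contributes R$183.61 − R$95.79 = R$87.82.
Units = (FC + target) / CM = (R$7,370,000 + R$2,668,000) / R$87.82 = 114,301.98, so 114,302 filters.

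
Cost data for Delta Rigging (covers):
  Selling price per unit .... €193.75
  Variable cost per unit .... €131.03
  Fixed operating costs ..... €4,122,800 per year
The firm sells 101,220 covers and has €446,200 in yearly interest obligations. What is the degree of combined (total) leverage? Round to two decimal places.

3.57

Total contribution margin = 101,220 × €62.72 = €6,348,518.40.
Subtracting fixed costs: EBIT = €6,348,518.40 − €4,122,800 = €2,225,718.40. Interest = €446,200.00, so EBIT − I = €1,779,518.40.
Degree of total leverage = total CM / (EBIT − interest) = €6,348,518.40 / €1,779,518.40 = 3.5675.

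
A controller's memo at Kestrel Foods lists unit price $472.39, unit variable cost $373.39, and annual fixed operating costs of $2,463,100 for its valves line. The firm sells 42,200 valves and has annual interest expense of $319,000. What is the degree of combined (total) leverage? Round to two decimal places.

2.99

Contribution at this volume is 42,200 × $99.00 = $4,177,800.00.
EBIT = $4,177,800.00 − $2,463,100 = $1,714,700.00. Interest = $319,000.00.
DOL = $4,177,800.00 ÷ $1,714,700.00 = 2.4365; DFL = $1,714,700.00 ÷ $1,395,700.00 = 1.2286.
DCL = DOL × DFL = 2.4365 × 1.2286 = 2.9935.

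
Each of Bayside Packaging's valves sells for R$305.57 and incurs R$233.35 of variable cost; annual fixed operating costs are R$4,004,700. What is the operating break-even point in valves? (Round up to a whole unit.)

55,452 valves

Unit CM = price − variable cost = R$305.57 − R$233.35 = R$72.22.
Units to break even: R$4,004,700 ÷ R$72.22 = 55,451.40, rounded up to 55,452.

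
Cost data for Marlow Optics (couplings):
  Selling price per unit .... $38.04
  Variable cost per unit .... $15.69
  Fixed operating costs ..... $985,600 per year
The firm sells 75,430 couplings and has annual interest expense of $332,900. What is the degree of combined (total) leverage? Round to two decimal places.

4.59

At 75,430 units, contribution = 75,430 × $22.35 = $1,685,860.50.
Subtracting fixed costs: EBIT = $1,685,860.50 − $985,600 = $700,260.50. Interest = $332,900.00, so EBIT − I = $367,360.50.
Degree of total leverage = total CM / (EBIT − interest) = $1,685,860.50 / $367,360.50 = 4.5891.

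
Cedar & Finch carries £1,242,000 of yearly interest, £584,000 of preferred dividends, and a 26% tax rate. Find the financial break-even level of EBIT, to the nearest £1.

Grossing the preferred dividend up to pre-tax terms: £584,000 / (1 − 0.26) = £789,189.19.
Financial break-even EBIT = interest + D_p ÷ (1 − t) = £1,242,000 + £789,189.19 = £2,031,189.19.

£2,031,189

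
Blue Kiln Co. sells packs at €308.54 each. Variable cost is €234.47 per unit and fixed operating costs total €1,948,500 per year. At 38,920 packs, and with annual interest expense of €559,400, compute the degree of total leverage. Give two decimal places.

7.69

At 38,920 units, contribution = 38,920 × €74.07 = €2,882,804.40.
Subtracting fixed costs: EBIT = €2,882,804.40 − €1,948,500 = €934,304.40. Interest = €559,400.00, so EBIT − I = €374,904.40.
DCL = contribution ÷ (EBIT − I) = €2,882,804.40 ÷ €374,904.40 = 7.6894.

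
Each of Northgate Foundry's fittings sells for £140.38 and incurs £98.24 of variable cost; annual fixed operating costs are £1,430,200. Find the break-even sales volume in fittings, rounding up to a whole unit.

Unit CM = price − variable cost = £140.38 − £98.24 = £42.14.
Break-even volume = fixed costs ÷ CM per unit = £1,430,200 ÷ £42.14 = 33,939.25, so 33,940 fittings.

33,940 fittings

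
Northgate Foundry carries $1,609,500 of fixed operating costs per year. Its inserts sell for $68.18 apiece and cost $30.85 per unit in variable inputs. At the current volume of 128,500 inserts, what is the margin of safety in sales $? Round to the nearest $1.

$5,821,518

Unit CM = price − variable cost = $68.18 − $30.85 = $37.33. Break-even units = $1,609,500 ÷ $37.33 = 43,115.46; break-even revenue = 43,115.46 × $68.18 = $2,939,611.84.
Current sales = 128,500 × $68.18 = $8,761,130.00.
Margin of safety = $8,761,130.00 − $2,939,611.84 = $5,821,518.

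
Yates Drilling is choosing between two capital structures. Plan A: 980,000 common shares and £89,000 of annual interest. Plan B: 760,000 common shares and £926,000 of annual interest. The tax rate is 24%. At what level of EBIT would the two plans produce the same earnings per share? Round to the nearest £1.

£3,817,455

Set EPS_A = EPS_B: (EBIT − £89,000)(1 − 0.24) ÷ 980,000 = (EBIT − £926,000)(1 − 0.24) ÷ 760,000.
The (1 − t) factor cancels: (EBIT − 89,000) × 760,000 = (EBIT − 926,000) × 980,000.
Solving, EBIT = (926,000·980,000 − 89,000·760,000) / (980,000 − 760,000) = 839,840,000,000 / 220,000 = 3,817,454.55.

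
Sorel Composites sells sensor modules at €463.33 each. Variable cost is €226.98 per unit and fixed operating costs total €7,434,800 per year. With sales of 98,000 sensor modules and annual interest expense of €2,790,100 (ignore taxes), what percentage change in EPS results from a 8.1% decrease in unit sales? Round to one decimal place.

Contribution at this volume is 98,000 × €236.35 = €23,162,300.00.
Subtracting fixed costs: EBIT = €23,162,300.00 − €7,434,800 = €15,727,500.00.
Interest = €2,790,100.00, so EBIT − I = €12,937,400.00.
Degree of combined leverage = contribution ÷ (EBIT − I) = €23,162,300.00 ÷ €12,937,400.00 = 1.7903.
EPS therefore changes by 1.7903 × (-8.1%) = -14.5%.

-14.5%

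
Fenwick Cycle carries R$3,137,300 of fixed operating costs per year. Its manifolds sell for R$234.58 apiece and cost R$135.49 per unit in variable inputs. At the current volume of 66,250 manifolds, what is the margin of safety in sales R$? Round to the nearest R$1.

Each unit contributes R$234.58 − R$135.49 = R$99.09. Break-even units = R$3,137,300 ÷ R$99.09 = 31,661.12; break-even revenue = 31,661.12 × R$234.58 = R$7,427,064.63.
Actual sales revenue = 66,250 × R$234.58 = R$15,540,925.00.
Margin of safety = R$15,540,925.00 − R$7,427,064.63 = R$8,113,860.

R$8,113,860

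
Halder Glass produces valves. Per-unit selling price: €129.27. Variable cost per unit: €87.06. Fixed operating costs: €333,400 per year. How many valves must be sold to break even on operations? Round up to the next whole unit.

7,899 valves

Unit CM = price − variable cost = €129.27 − €87.06 = €42.21.
Break-even Q = €333,400 / €42.21 = 7,898.60 → 7,899 valves.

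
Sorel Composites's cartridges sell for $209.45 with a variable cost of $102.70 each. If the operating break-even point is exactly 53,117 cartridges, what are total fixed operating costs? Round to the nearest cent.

$5,670,239.75

Contribution margin per unit = $209.45 − $102.70 = $106.75.
Since BE = FC / CM, FC = 53,117 × $106.75 = $5,670,239.75.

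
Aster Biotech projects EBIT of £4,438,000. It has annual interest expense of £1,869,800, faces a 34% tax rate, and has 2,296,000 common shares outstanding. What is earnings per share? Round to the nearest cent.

£0.74

Pre-tax income = £4,438,000 − £1,869,800.00 = £2,568,200.00.
Net income = £2,568,200.00 × (1 − 0.34) = £1,695,012.00.
EPS = £1,695,012.00 ÷ 2,296,000 = £0.74.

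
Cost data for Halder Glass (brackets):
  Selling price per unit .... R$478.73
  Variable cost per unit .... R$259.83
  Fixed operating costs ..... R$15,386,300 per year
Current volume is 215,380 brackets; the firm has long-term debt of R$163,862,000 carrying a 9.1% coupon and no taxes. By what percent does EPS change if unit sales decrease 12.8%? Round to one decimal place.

-35.8%

At 215,380 units, contribution = 215,380 × R$218.90 = R$47,146,682.00.
Operating income = contribution − fixed costs = R$47,146,682.00 − R$15,386,300 = R$31,760,382.00.
After interest of R$14,911,442.00, pre-tax earnings = R$16,848,940.00.
DCL = total CM / (EBIT − I) = R$47,146,682.00 / R$16,848,940.00 = 2.7982.
EPS therefore changes by 2.7982 × (-12.8%) = -35.8%.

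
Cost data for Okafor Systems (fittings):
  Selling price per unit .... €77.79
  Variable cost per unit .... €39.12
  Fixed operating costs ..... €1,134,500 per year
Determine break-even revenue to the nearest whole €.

CM per unit = €77.79 − €39.12 = €38.67; CM ratio = €38.67 / €77.79 = 0.4971.
Break-even sales = FC ÷ CM ratio = €1,134,500 × €77.79 / €38.67 = €2,282,202.

€2,282,202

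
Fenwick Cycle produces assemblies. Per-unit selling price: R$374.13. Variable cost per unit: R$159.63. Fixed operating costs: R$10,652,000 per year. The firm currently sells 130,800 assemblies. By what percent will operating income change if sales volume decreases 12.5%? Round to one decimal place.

-20.2%

At 130,800 units, contribution = 130,800 × R$214.50 = R$28,056,600.00.
Subtracting fixed costs: EBIT = R$28,056,600.00 − R$10,652,000 = R$17,404,600.00.
So DOL = total CM / EBIT = R$28,056,600.00 / R$17,404,600.00 = 1.6120.
%ΔEBIT = DOL × %ΔSales = 1.6120 × -12.5% = -20.2%.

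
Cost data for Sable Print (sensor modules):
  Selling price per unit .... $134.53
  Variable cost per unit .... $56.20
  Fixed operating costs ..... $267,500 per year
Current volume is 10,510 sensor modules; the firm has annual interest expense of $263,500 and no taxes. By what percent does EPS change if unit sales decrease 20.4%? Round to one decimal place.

-57.5%

Total contribution margin = 10,510 × $78.33 = $823,248.30.
Operating income = contribution − fixed costs = $823,248.30 − $267,500 = $555,748.30.
Interest = $263,500.00, so EBIT − I = $292,248.30.
DCL = total CM / (EBIT − I) = $823,248.30 / $292,248.30 = 2.8169.
EPS therefore changes by 2.8169 × (-20.4%) = -57.5%.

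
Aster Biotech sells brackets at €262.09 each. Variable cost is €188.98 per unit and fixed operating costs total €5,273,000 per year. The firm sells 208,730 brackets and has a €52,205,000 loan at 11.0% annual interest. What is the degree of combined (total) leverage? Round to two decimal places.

3.60

Total contribution margin = 208,730 × €73.11 = €15,260,250.30.
Operating income = contribution − fixed costs = €15,260,250.30 − €5,273,000 = €9,987,250.30. Interest = €5,742,550.00, so EBIT − I = €4,244,700.30.
Degree of total leverage = total CM / (EBIT − interest) = €15,260,250.30 / €4,244,700.30 = 3.5951.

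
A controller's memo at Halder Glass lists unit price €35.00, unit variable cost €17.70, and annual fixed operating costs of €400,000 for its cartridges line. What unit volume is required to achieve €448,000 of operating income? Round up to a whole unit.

Unit CM = price − variable cost = €35.00 − €17.70 = €17.30.
Required volume = (fixed costs + target profit) ÷ CM = (€400,000 + €448,000) ÷ €17.30 = 49,017.34, so 49,018 cartridges.

49,018 cartridges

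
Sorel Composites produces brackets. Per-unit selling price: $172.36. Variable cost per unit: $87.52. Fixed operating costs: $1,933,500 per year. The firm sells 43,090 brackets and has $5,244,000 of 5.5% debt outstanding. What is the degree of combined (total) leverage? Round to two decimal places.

2.55

Contribution at this volume is 43,090 × $84.84 = $3,655,755.60.
Operating income = contribution − fixed costs = $3,655,755.60 − $1,933,500 = $1,722,255.60. Interest = $288,420.00, so EBIT − I = $1,433,835.60.
Degree of total leverage = total CM / (EBIT − interest) = $3,655,755.60 / $1,433,835.60 = 2.5496.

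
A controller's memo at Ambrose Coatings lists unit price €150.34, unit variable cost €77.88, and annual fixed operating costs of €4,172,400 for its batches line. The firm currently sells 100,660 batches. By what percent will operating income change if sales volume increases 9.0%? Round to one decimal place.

Total contribution margin = 100,660 × €72.46 = €7,293,823.60.
Operating income = contribution − fixed costs = €7,293,823.60 − €4,172,400 = €3,121,423.60.
Degree of operating leverage = €7,293,823.60 / €3,121,423.60 = 2.3367.
%ΔEBIT = DOL × %ΔSales = 2.3367 × +9.0% = +21.0%.

+21.0%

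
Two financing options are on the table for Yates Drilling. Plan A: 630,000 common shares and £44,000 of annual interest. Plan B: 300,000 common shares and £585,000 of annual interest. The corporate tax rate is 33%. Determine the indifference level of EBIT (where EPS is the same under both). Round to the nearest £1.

At indifference, (EBIT − 44,000)(1 − t)/630,000 = (EBIT − 585,000)(1 − t)/300,000.
Cancelling (1 − t) and cross-multiplying: 300,000·(EBIT − 44,000) = 630,000·(EBIT − 585,000).
EBIT × (630,000 − 300,000) = 585,000 × 630,000 − 44,000 × 300,000 = 355,350,000,000, so EBIT = 355,350,000,000 ÷ 330,000 = 1,076,818.18.

£1,076,818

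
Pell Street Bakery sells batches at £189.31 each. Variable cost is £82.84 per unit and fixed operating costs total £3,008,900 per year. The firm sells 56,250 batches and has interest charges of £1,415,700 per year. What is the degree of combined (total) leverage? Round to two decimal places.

3.83

Total contribution margin = 56,250 × £106.47 = £5,988,937.50.
Operating income = contribution − fixed costs = £5,988,937.50 − £3,008,900 = £2,980,037.50. Interest = £1,415,700.00, so EBIT − I = £1,564,337.50.
DCL = contribution ÷ (EBIT − I) = £5,988,937.50 ÷ £1,564,337.50 = 3.8284.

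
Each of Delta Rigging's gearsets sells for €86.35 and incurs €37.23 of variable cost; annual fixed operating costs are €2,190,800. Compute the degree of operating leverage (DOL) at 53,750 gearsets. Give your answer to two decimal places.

5.87

Contribution at this volume is 53,750 × €49.12 = €2,640,200.00.
Subtracting fixed costs: EBIT = €2,640,200.00 − €2,190,800 = €449,400.00.
DOL = contribution ÷ EBIT = €2,640,200.00 ÷ €449,400.00 = 5.8749.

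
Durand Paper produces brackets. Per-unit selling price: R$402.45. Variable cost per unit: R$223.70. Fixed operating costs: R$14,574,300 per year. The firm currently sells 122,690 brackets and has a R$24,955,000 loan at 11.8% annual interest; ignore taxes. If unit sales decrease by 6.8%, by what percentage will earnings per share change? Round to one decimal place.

At 122,690 units, contribution = 122,690 × R$178.75 = R$21,930,837.50.
EBIT = R$21,930,837.50 − R$14,574,300 = R$7,356,537.50.
After interest of R$2,944,690.00, pre-tax earnings = R$4,411,847.50.
Degree of combined leverage = contribution ÷ (EBIT − I) = R$21,930,837.50 ÷ R$4,411,847.50 = 4.9709.
EPS therefore changes by 4.9709 × (-6.8%) = -33.8%.

-33.8%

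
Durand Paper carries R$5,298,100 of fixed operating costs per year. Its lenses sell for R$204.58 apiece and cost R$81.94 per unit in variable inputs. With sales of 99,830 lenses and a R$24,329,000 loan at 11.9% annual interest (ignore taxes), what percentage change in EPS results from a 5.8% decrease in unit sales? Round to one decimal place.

-17.5%

Contribution at this volume is 99,830 × R$122.64 = R$12,243,151.20.
Subtracting fixed costs: EBIT = R$12,243,151.20 − R$5,298,100 = R$6,945,051.20.
After interest of R$2,895,151.00, pre-tax earnings = R$4,049,900.20.
Degree of combined leverage = contribution ÷ (EBIT − I) = R$12,243,151.20 ÷ R$4,049,900.20 = 3.0231.
EPS therefore changes by 3.0231 × (-5.8%) = -17.5%.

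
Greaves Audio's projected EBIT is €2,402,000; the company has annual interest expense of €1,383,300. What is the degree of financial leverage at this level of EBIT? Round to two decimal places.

Annual interest charges come to €1,383,300.00.
Degree of financial leverage = EBIT / (EBIT − interest) = €2,402,000 / €1,018,700.00 = 2.3579.

2.36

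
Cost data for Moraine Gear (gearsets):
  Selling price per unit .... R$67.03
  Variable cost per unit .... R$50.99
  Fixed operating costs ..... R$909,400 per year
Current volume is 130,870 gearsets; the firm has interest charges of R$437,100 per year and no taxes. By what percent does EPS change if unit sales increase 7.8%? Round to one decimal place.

+21.8%

At 130,870 units, contribution = 130,870 × R$16.04 = R$2,099,154.80.
Operating income = contribution − fixed costs = R$2,099,154.80 − R$909,400 = R$1,189,754.80.
After interest of R$437,100.00, pre-tax earnings = R$752,654.80.
Degree of combined leverage = contribution ÷ (EBIT − I) = R$2,099,154.80 ÷ R$752,654.80 = 2.7890.
EPS therefore changes by 2.7890 × (+7.8%) = +21.8%.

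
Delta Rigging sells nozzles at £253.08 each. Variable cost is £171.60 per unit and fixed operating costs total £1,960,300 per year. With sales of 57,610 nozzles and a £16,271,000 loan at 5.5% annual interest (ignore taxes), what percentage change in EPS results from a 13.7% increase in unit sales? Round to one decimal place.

+35.0%

Contribution at this volume is 57,610 × £81.48 = £4,694,062.80.
Operating income = contribution − fixed costs = £4,694,062.80 − £1,960,300 = £2,733,762.80.
Interest = £894,905.00, so EBIT − I = £1,838,857.80.
Degree of combined leverage = contribution ÷ (EBIT − I) = £4,694,062.80 ÷ £1,838,857.80 = 2.5527.
EPS therefore changes by 2.5527 × (+13.7%) = +35.0%.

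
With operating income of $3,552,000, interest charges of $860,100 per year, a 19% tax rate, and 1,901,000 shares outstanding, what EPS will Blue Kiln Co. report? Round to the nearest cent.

Pre-tax income = $3,552,000 − $860,100.00 = $2,691,900.00.
Net income = $2,691,900.00 × (1 − 0.19) = $2,180,439.00.
EPS = $2,180,439.00 ÷ 1,901,000 = $1.15.

$1.15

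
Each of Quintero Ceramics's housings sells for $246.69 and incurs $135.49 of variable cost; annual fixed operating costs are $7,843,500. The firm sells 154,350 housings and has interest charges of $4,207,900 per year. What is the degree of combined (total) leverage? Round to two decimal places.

At 154,350 units, contribution = 154,350 × $111.20 = $17,163,720.00.
Operating income = contribution − fixed costs = $17,163,720.00 − $7,843,500 = $9,320,220.00. Interest = $4,207,900.00.
DOL = $17,163,720.00 ÷ $9,320,220.00 = 1.8416; DFL = $9,320,220.00 ÷ $5,112,320.00 = 1.8231.
DCL = DOL × DFL = 1.8416 × 1.8231 = 3.3574.

3.36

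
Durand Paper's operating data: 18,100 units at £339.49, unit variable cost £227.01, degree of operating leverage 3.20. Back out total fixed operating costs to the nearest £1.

£1,399,673

Contribution at this volume is 18,100 × £112.48 = £2,035,888.00.
DOL = contribution / EBIT, so EBIT = £2,035,888.00 / 3.20 = £636,215.00.
And FC = contribution − EBIT = £2,035,888.00 − £636,215.00 = £1,399,673.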